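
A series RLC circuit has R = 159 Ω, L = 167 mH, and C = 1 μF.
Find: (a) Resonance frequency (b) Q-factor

Step 1 — Resonance condition Im(Z)=0 gives ω₀ = 1/√(LC).
Step 2 — ω₀ = 1/√(0.167·1e-06) = 2447 rad/s.
Step 3 — f₀ = ω₀/(2π) = 389.5 Hz.
Step 4 — Series Q: Q = ω₀L/R = 2447·0.167/159 = 2.57.

(a) f₀ = 389.5 Hz  (b) Q = 2.57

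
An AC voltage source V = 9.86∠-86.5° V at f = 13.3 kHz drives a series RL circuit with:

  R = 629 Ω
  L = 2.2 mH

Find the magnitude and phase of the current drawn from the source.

Step 1 — Angular frequency: ω = 2π·f = 2π·1.33e+04 = 8.357e+04 rad/s.
Step 2 — Component impedances:
  R: Z = R = 629 Ω
  L: Z = jωL = j·8.357e+04·0.0022 = 0 + j183.8 Ω
Step 3 — Series combination: Z_total = R + L = 629 + j183.8 Ω = 655.3∠16.3° Ω.
Step 4 — Source phasor: V = 9.86∠-86.5° V = 0.6019 - j9.842 V.
Step 5 — Ohm's law: I = V / Z_total = (0.6019 - j9.842) / (629 + j183.8) = -0.003332 - j0.01467 A.
Step 6 — Convert to polar: |I| = 0.01505 A, ∠I = -102.8°.

I = 0.01505∠-102.8° A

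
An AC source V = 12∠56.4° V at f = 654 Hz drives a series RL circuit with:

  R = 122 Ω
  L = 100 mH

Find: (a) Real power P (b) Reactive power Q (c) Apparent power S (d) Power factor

Step 1 — Angular frequency: ω = 2π·f = 2π·654 = 4109 rad/s.
Step 2 — Component impedances:
  R: Z = R = 122 Ω
  L: Z = jωL = j·4109·0.1 = 0 + j410.9 Ω
Step 3 — Series combination: Z_total = R + L = 122 + j410.9 Ω = 428.6∠73.5° Ω.
Step 4 — Source phasor: V = 12∠56.4° V = 6.641 + j9.995 V.
Step 5 — Current: I = V / Z = 0.02676 - j0.008215 A = 0.02799∠-17.1° A.
Step 6 — Complex power: S = V·I* = 0.09561 + j0.322 VA.
Step 7 — Real power: P = Re(S) = 0.09561 W.
Step 8 — Reactive power: Q = Im(S) = 0.322 VAR.
Step 9 — Apparent power: |S| = 0.3359 VA.
Step 10 — Power factor: PF = P/|S| = 0.2846 (lagging).

(a) P = 0.09561 W  (b) Q = 0.322 VAR  (c) S = 0.3359 VA  (d) PF = 0.2846 (lagging)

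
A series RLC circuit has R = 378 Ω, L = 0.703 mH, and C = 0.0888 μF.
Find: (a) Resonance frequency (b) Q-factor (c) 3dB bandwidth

Step 1 — Resonance: ω₀ = 1/√(LC) = 1/√(0.000703·8.88e-08) = 1.266e+05 rad/s.
Step 2 — f₀ = ω₀/(2π) = 2.014e+04 Hz.
Step 3 — Series Q: Q = ω₀L/R = 1.266e+05·0.000703/378 = 0.2354.
Step 4 — Bandwidth: Δω = ω₀/Q = 5.377e+05 rad/s; BW = Δω/(2π) = 8.558e+04 Hz.

(a) f₀ = 2.014e+04 Hz  (b) Q = 0.2354  (c) BW = 8.558e+04 Hz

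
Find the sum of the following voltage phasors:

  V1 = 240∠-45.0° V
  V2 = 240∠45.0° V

Step 1 — Convert each phasor to rectangular form:
  V1 = 240·(cos(-45.0°) + j·sin(-45.0°)) = 169.7 - j169.7 V
  V2 = 240·(cos(45.0°) + j·sin(45.0°)) = 169.7 + j169.7 V
Step 2 — Sum components: V_total = 339.4 V.
Step 3 — Convert to polar: |V_total| = 339.4 V, ∠V_total = 0.0°.

V_total = 339.4∠0.0° V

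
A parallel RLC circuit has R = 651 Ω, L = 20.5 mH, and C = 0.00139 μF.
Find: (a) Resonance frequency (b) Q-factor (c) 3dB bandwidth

Step 1 — Resonance: ω₀ = 1/√(LC) = 1/√(0.0205·1.39e-09) = 1.873e+05 rad/s.
Step 2 — f₀ = ω₀/(2π) = 2.982e+04 Hz.
Step 3 — Parallel Q: Q = R/(ω₀L) = 651/(1.873e+05·0.0205) = 0.1695.
Step 4 — Bandwidth: Δω = ω₀/Q = 1.105e+06 rad/s; BW = Δω/(2π) = 1.759e+05 Hz.

(a) f₀ = 2.982e+04 Hz  (b) Q = 0.1695  (c) BW = 1.759e+05 Hz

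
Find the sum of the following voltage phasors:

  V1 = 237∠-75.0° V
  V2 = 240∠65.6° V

Step 1 — Convert each phasor to rectangular form:
  V1 = 237·(cos(-75.0°) + j·sin(-75.0°)) = 61.34 - j228.9 V
  V2 = 240·(cos(65.6°) + j·sin(65.6°)) = 99.15 + j218.6 V
Step 2 — Sum components: V_total = 160.5 - j10.36 V.
Step 3 — Convert to polar: |V_total| = 160.8 V, ∠V_total = -3.7°.

V_total = 160.8∠-3.7° V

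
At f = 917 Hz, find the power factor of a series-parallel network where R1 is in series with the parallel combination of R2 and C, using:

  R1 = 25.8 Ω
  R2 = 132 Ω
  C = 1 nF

Step 1 — Angular frequency: ω = 2π·f = 2π·917 = 5762 rad/s.
Step 2 — Component impedances:
  R1: Z = R = 25.8 Ω
  R2: Z = R = 132 Ω
  C: Z = 1/(jωC) = -j/(ω·C) = 0 - j1.736e+05 Ω
Step 3 — Parallel branch: R2 || C = 1/(1/R2 + 1/C) = 132 - j0.1004 Ω.
Step 4 — Series with R1: Z_total = R1 + (R2 || C) = 157.8 - j0.1004 Ω = 157.8∠-0.0° Ω.
Step 5 — Power factor: PF = cos(φ) = Re(Z)/|Z| = 157.8/157.8 = 1.
Step 6 — Type: Im(Z) = -0.1004 ⇒ leading (phase φ = -0.0°).

PF = 1 (leading, φ = -0.0°)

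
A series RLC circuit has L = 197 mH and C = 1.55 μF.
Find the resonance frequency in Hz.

Step 1 — Resonance condition Im(Z)=0 gives ω₀ = 1/√(LC).
Step 2 — ω₀ = 1/√(0.197·1.55e-06) = 1810 rad/s.
Step 3 — f₀ = ω₀/(2π) = 288 Hz.

f₀ = 288 Hz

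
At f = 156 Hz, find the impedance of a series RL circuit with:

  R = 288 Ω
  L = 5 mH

Step 1 — Angular frequency: ω = 2π·f = 2π·156 = 980.2 rad/s.
Step 2 — Component impedances:
  R: Z = R = 288 Ω
  L: Z = jωL = j·980.2·0.005 = 0 + j4.901 Ω
Step 3 — Series combination: Z_total = R + L = 288 + j4.901 Ω = 288∠1.0° Ω.

Z = 288 + j4.901 Ω = 288∠1.0° Ω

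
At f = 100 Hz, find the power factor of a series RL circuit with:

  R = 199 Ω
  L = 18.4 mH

Step 1 — Angular frequency: ω = 2π·f = 2π·100 = 628.3 rad/s.
Step 2 — Component impedances:
  R: Z = R = 199 Ω
  L: Z = jωL = j·628.3·0.0184 = 0 + j11.56 Ω
Step 3 — Series combination: Z_total = R + L = 199 + j11.56 Ω = 199.3∠3.3° Ω.
Step 4 — Power factor: PF = cos(φ) = Re(Z)/|Z| = 199/199.34 = 0.9983.
Step 5 — Type: Im(Z) = 11.56 ⇒ lagging (phase φ = 3.3°).

PF = 0.9983 (lagging, φ = 3.3°)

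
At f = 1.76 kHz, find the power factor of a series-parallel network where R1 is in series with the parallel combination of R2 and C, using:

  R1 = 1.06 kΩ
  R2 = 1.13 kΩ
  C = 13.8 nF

Step 1 — Angular frequency: ω = 2π·f = 2π·1760 = 1.106e+04 rad/s.
Step 2 — Component impedances:
  R1: Z = R = 1060 Ω
  R2: Z = R = 1130 Ω
  C: Z = 1/(jωC) = -j/(ω·C) = 0 - j6553 Ω
Step 3 — Parallel branch: R2 || C = 1/(1/R2 + 1/C) = 1097 - j189.2 Ω.
Step 4 — Series with R1: Z_total = R1 + (R2 || C) = 2157 - j189.2 Ω = 2166∠-5.0° Ω.
Step 5 — Power factor: PF = cos(φ) = Re(Z)/|Z| = 2157.4/2165.7 = 0.9962.
Step 6 — Type: Im(Z) = -189.2 ⇒ leading (phase φ = -5.0°).

PF = 0.9962 (leading, φ = -5.0°)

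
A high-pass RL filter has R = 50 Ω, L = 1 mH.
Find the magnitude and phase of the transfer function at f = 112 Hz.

Step 1 — Angular frequency: ω = 2π·112 = 703.7 rad/s.
Step 2 — Transfer function: H(jω) = jωL/(R + jωL).
Step 3 — Numerator jωL = j·0.7037; denominator R + jωL = 50 + j0.7037.
Step 4 — H = 0.000198 + j0.01407.
Step 5 — Magnitude: |H| = 0.01407 (-37.0 dB); phase: φ = 89.2°.

|H| = 0.01407 (-37.0 dB), φ = 89.2°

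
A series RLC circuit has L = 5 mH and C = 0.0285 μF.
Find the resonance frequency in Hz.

Step 1 — Resonance condition Im(Z)=0 gives ω₀ = 1/√(LC).
Step 2 — ω₀ = 1/√(0.005·2.85e-08) = 8.377e+04 rad/s.
Step 3 — f₀ = ω₀/(2π) = 1.333e+04 Hz.

f₀ = 1.333e+04 Hz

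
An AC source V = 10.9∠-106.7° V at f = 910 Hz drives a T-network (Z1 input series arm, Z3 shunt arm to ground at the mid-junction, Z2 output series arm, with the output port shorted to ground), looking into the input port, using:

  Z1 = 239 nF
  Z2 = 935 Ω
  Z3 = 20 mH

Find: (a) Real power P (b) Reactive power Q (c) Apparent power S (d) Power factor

Step 1 — Angular frequency: ω = 2π·f = 2π·910 = 5718 rad/s.
Step 2 — Component impedances:
  Z1: Z = 1/(jωC) = -j/(ω·C) = 0 - j731.8 Ω
  Z2: Z = R = 935 Ω
  Z3: Z = jωL = j·5718·0.02 = 0 + j114.4 Ω
Step 3 — With the output port shorted to ground, the output series arm Z2 runs from the junction to ground; the shunt arm Z3 also runs from the junction to ground. They appear in parallel: Z3 || Z2 = 13.78 + j112.7 Ω.
Step 4 — Series with input arm Z1: Z_in = Z1 + (Z3 || Z2) = 13.78 - j619.1 Ω = 619.3∠-88.7° Ω.
Step 5 — Source phasor: V = 10.9∠-106.7° V = -3.132 - j10.44 V.
Step 6 — Current: I = V / Z = 0.01674 - j0.005432 A = 0.0176∠-18.0° A.
Step 7 — Complex power: S = V·I* = 0.004269 - j0.1918 VA.
Step 8 — Real power: P = Re(S) = 0.004269 W.
Step 9 — Reactive power: Q = Im(S) = -0.1918 VAR.
Step 10 — Apparent power: |S| = 0.1919 VA.
Step 11 — Power factor: PF = P/|S| = 0.02225 (leading).

(a) P = 0.004269 W  (b) Q = -0.1918 VAR  (c) S = 0.1919 VA  (d) PF = 0.02225 (leading)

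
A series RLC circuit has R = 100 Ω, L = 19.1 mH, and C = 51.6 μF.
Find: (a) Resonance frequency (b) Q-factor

Step 1 — Resonance condition Im(Z)=0 gives ω₀ = 1/√(LC).
Step 2 — ω₀ = 1/√(0.0191·5.16e-05) = 1007 rad/s.
Step 3 — f₀ = ω₀/(2π) = 160.3 Hz.
Step 4 — Series Q: Q = ω₀L/R = 1007·0.0191/100 = 0.1924.

(a) f₀ = 160.3 Hz  (b) Q = 0.1924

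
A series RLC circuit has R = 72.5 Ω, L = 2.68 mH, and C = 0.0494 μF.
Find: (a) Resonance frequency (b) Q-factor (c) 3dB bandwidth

Step 1 — Resonance: ω₀ = 1/√(LC) = 1/√(0.00268·4.94e-08) = 8.691e+04 rad/s.
Step 2 — f₀ = ω₀/(2π) = 1.383e+04 Hz.
Step 3 — Series Q: Q = ω₀L/R = 8.691e+04·0.00268/72.5 = 3.213.
Step 4 — Bandwidth: Δω = ω₀/Q = 2.705e+04 rad/s; BW = Δω/(2π) = 4305 Hz.

(a) f₀ = 1.383e+04 Hz  (b) Q = 3.213  (c) BW = 4305 Hz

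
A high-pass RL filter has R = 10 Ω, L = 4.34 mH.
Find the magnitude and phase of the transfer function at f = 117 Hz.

Step 1 — Angular frequency: ω = 2π·117 = 735.1 rad/s.
Step 2 — Transfer function: H(jω) = jωL/(R + jωL).
Step 3 — Numerator jωL = j·3.19; denominator R + jωL = 10 + j3.19.
Step 4 — H = 0.09239 + j0.2896.
Step 5 — Magnitude: |H| = 0.304 (-10.3 dB); phase: φ = 72.3°.

|H| = 0.304 (-10.3 dB), φ = 72.3°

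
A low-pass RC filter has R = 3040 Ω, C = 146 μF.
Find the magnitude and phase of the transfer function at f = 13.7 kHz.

Step 1 — Angular frequency: ω = 2π·1.37e+04 = 8.608e+04 rad/s.
Step 2 — Transfer function: H(jω) = 1/(1 + jωRC).
Step 3 — Denominator: 1 + jωRC = 1 + j·8.608e+04·3040·0.000146 = 1 + j3.821e+04.
Step 4 — H = 6.851e-10 - j2.617e-05.
Step 5 — Magnitude: |H| = 2.617e-05 (-91.6 dB); phase: φ = -90.0°.

|H| = 2.617e-05 (-91.6 dB), φ = -90.0°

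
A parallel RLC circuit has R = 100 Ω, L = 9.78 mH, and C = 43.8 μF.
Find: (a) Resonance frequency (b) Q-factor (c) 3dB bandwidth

Step 1 — Resonance: ω₀ = 1/√(LC) = 1/√(0.00978·4.38e-05) = 1528 rad/s.
Step 2 — f₀ = ω₀/(2π) = 243.2 Hz.
Step 3 — Parallel Q: Q = R/(ω₀L) = 100/(1528·0.00978) = 6.692.
Step 4 — Bandwidth: Δω = ω₀/Q = 228.3 rad/s; BW = Δω/(2π) = 36.34 Hz.

(a) f₀ = 243.2 Hz  (b) Q = 6.692  (c) BW = 36.34 Hz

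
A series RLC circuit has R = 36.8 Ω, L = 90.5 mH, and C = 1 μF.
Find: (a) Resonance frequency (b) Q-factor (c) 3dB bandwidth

Step 1 — Resonance: ω₀ = 1/√(LC) = 1/√(0.0905·1e-06) = 3324 rad/s.
Step 2 — f₀ = ω₀/(2π) = 529 Hz.
Step 3 — Series Q: Q = ω₀L/R = 3324·0.0905/36.8 = 8.175.
Step 4 — Bandwidth: Δω = ω₀/Q = 406.6 rad/s; BW = Δω/(2π) = 64.72 Hz.

(a) f₀ = 529 Hz  (b) Q = 8.175  (c) BW = 64.72 Hz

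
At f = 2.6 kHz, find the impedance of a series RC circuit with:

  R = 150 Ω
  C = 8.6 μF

Step 1 — Angular frequency: ω = 2π·f = 2π·2600 = 1.634e+04 rad/s.
Step 2 — Component impedances:
  R: Z = R = 150 Ω
  C: Z = 1/(jωC) = -j/(ω·C) = 0 - j7.118 Ω
Step 3 — Series combination: Z_total = R + C = 150 - j7.118 Ω = 150.2∠-2.7° Ω.

Z = 150 - j7.118 Ω = 150.2∠-2.7° Ω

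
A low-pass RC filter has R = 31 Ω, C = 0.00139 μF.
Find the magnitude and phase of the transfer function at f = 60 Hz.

Step 1 — Angular frequency: ω = 2π·60 = 377 rad/s.
Step 2 — Transfer function: H(jω) = 1/(1 + jωRC).
Step 3 — Denominator: 1 + jωRC = 1 + j·377·31·1.39e-09 = 1 + j1.624e-05.
Step 4 — H = 1 - j1.624e-05.
Step 5 — Magnitude: |H| = 1 (-0.0 dB); phase: φ = -0.0°.

|H| = 1 (-0.0 dB), φ = -0.0°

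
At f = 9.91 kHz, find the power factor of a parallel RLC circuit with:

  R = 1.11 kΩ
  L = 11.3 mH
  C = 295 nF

Step 1 — Angular frequency: ω = 2π·f = 2π·9910 = 6.227e+04 rad/s.
Step 2 — Component impedances:
  R: Z = R = 1110 Ω
  L: Z = jωL = j·6.227e+04·0.0113 = 0 + j703.6 Ω
  C: Z = 1/(jωC) = -j/(ω·C) = 0 - j54.44 Ω
Step 3 — Parallel combination: 1/Z_total = 1/R + 1/L + 1/C; Z_total = 3.128 - j58.84 Ω = 58.92∠-87.0° Ω.
Step 4 — Power factor: PF = cos(φ) = Re(Z)/|Z| = 3.1279/58.923 = 0.05308.
Step 5 — Type: Im(Z) = -58.84 ⇒ leading (phase φ = -87.0°).

PF = 0.05308 (leading, φ = -87.0°)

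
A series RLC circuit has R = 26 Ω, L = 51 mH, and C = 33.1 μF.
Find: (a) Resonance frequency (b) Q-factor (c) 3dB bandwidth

Step 1 — Resonance: ω₀ = 1/√(LC) = 1/√(0.051·3.31e-05) = 769.7 rad/s.
Step 2 — f₀ = ω₀/(2π) = 122.5 Hz.
Step 3 — Series Q: Q = ω₀L/R = 769.7·0.051/26 = 1.51.
Step 4 — Bandwidth: Δω = ω₀/Q = 509.8 rad/s; BW = Δω/(2π) = 81.14 Hz.

(a) f₀ = 122.5 Hz  (b) Q = 1.51  (c) BW = 81.14 Hz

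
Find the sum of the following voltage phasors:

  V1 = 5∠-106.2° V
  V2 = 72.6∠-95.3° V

Step 1 — Convert each phasor to rectangular form:
  V1 = 5·(cos(-106.2°) + j·sin(-106.2°)) = -1.395 - j4.801 V
  V2 = 72.6·(cos(-95.3°) + j·sin(-95.3°)) = -6.706 - j72.29 V
Step 2 — Sum components: V_total = -8.101 - j77.09 V.
Step 3 — Convert to polar: |V_total| = 77.52 V, ∠V_total = -96.0°.

V_total = 77.52∠-96.0° V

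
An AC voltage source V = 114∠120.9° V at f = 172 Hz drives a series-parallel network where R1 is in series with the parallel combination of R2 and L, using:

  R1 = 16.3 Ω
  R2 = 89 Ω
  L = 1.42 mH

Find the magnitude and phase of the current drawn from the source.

Step 1 — Angular frequency: ω = 2π·f = 2π·172 = 1081 rad/s.
Step 2 — Component impedances:
  R1: Z = R = 16.3 Ω
  R2: Z = R = 89 Ω
  L: Z = jωL = j·1081·0.00142 = 0 + j1.535 Ω
Step 3 — Parallel branch: R2 || L = 1/(1/R2 + 1/L) = 0.02645 + j1.534 Ω.
Step 4 — Series with R1: Z_total = R1 + (R2 || L) = 16.33 + j1.534 Ω = 16.4∠5.4° Ω.
Step 5 — Source phasor: V = 114∠120.9° V = -58.54 + j97.82 V.
Step 6 — Ohm's law: I = V / Z_total = (-58.54 + j97.82) / (16.33 + j1.534) = -2.996 + j6.273 A.
Step 7 — Convert to polar: |I| = 6.952 A, ∠I = 115.5°.

I = 6.952∠115.5° A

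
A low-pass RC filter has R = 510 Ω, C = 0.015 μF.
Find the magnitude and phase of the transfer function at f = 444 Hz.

Step 1 — Angular frequency: ω = 2π·444 = 2790 rad/s.
Step 2 — Transfer function: H(jω) = 1/(1 + jωRC).
Step 3 — Denominator: 1 + jωRC = 1 + j·2790·510·1.5e-08 = 1 + j0.02134.
Step 4 — H = 0.9995 - j0.02133.
Step 5 — Magnitude: |H| = 0.9998 (-0.0 dB); phase: φ = -1.2°.

|H| = 0.9998 (-0.0 dB), φ = -1.2°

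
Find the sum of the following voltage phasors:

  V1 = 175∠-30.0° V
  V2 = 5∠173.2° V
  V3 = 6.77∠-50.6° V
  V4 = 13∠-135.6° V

Step 1 — Convert each phasor to rectangular form:
  V1 = 175·(cos(-30.0°) + j·sin(-30.0°)) = 151.6 - j87.5 V
  V2 = 5·(cos(173.2°) + j·sin(173.2°)) = -4.965 + j0.592 V
  V3 = 6.77·(cos(-50.6°) + j·sin(-50.6°)) = 4.297 - j5.231 V
  V4 = 13·(cos(-135.6°) + j·sin(-135.6°)) = -9.288 - j9.096 V
Step 2 — Sum components: V_total = 141.6 - j101.2 V.
Step 3 — Convert to polar: |V_total| = 174.1 V, ∠V_total = -35.6°.

V_total = 174.1∠-35.6° V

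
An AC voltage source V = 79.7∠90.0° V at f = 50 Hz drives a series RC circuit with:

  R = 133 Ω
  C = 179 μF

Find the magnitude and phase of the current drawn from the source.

Step 1 — Angular frequency: ω = 2π·f = 2π·50 = 314.2 rad/s.
Step 2 — Component impedances:
  R: Z = R = 133 Ω
  C: Z = 1/(jωC) = -j/(ω·C) = 0 - j17.78 Ω
Step 3 — Series combination: Z_total = R + C = 133 - j17.78 Ω = 134.2∠-7.6° Ω.
Step 4 — Source phasor: V = 79.7∠90.0° V = 0 + j79.7 V.
Step 5 — Ohm's law: I = V / Z_total = (0 + j79.7) / (133 - j17.78) = -0.07871 + j0.5887 A.
Step 6 — Convert to polar: |I| = 0.594 A, ∠I = 97.6°.

I = 0.594∠97.6° A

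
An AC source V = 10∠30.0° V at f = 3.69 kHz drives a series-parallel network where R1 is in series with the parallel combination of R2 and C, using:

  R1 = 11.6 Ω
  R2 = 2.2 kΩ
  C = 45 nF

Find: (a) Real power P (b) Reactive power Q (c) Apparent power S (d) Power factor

Step 1 — Angular frequency: ω = 2π·f = 2π·3690 = 2.318e+04 rad/s.
Step 2 — Component impedances:
  R1: Z = R = 11.6 Ω
  R2: Z = R = 2200 Ω
  C: Z = 1/(jωC) = -j/(ω·C) = 0 - j958.5 Ω
Step 3 — Parallel branch: R2 || C = 1/(1/R2 + 1/C) = 351 - j805.6 Ω.
Step 4 — Series with R1: Z_total = R1 + (R2 || C) = 362.6 - j805.6 Ω = 883.4∠-65.8° Ω.
Step 5 — Source phasor: V = 10∠30.0° V = 8.66 + j5 V.
Step 6 — Current: I = V / Z = -0.001138 + j0.01126 A = 0.01132∠95.8° A.
Step 7 — Complex power: S = V·I* = 0.04646 - j0.1032 VA.
Step 8 — Real power: P = Re(S) = 0.04646 W.
Step 9 — Reactive power: Q = Im(S) = -0.1032 VAR.
Step 10 — Apparent power: |S| = 0.1132 VA.
Step 11 — Power factor: PF = P/|S| = 0.4104 (leading).

(a) P = 0.04646 W  (b) Q = -0.1032 VAR  (c) S = 0.1132 VA  (d) PF = 0.4104 (leading)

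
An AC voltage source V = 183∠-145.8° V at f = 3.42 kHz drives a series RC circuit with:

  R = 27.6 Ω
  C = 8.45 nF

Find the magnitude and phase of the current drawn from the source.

Step 1 — Angular frequency: ω = 2π·f = 2π·3420 = 2.149e+04 rad/s.
Step 2 — Component impedances:
  R: Z = R = 27.6 Ω
  C: Z = 1/(jωC) = -j/(ω·C) = 0 - j5507 Ω
Step 3 — Series combination: Z_total = R + C = 27.6 - j5507 Ω = 5507∠-89.7° Ω.
Step 4 — Source phasor: V = 183∠-145.8° V = -151.4 - j102.9 V.
Step 5 — Ohm's law: I = V / Z_total = (-151.4 - j102.9) / (27.6 - j5507) = 0.01854 - j0.02758 A.
Step 6 — Convert to polar: |I| = 0.03323 A, ∠I = -56.1°.

I = 0.03323∠-56.1° A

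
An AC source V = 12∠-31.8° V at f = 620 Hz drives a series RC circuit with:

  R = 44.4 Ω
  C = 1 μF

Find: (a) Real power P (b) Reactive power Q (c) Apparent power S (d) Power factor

Step 1 — Angular frequency: ω = 2π·f = 2π·620 = 3896 rad/s.
Step 2 — Component impedances:
  R: Z = R = 44.4 Ω
  C: Z = 1/(jωC) = -j/(ω·C) = 0 - j256.7 Ω
Step 3 — Series combination: Z_total = R + C = 44.4 - j256.7 Ω = 260.5∠-80.2° Ω.
Step 4 — Source phasor: V = 12∠-31.8° V = 10.2 - j6.323 V.
Step 5 — Current: I = V / Z = 0.03059 + j0.03444 A = 0.04606∠48.4° A.
Step 6 — Complex power: S = V·I* = 0.09421 - j0.5447 VA.
Step 7 — Real power: P = Re(S) = 0.09421 W.
Step 8 — Reactive power: Q = Im(S) = -0.5447 VAR.
Step 9 — Apparent power: |S| = 0.5528 VA.
Step 10 — Power factor: PF = P/|S| = 0.1704 (leading).

(a) P = 0.09421 W  (b) Q = -0.5447 VAR  (c) S = 0.5528 VA  (d) PF = 0.1704 (leading)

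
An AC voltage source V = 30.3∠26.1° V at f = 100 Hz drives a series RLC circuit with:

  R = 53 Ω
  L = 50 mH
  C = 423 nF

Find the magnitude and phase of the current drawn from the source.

Step 1 — Angular frequency: ω = 2π·f = 2π·100 = 628.3 rad/s.
Step 2 — Component impedances:
  R: Z = R = 53 Ω
  L: Z = jωL = j·628.3·0.05 = 0 + j31.42 Ω
  C: Z = 1/(jωC) = -j/(ω·C) = 0 - j3763 Ω
Step 3 — Series combination: Z_total = R + L + C = 53 - j3731 Ω = 3731∠-89.2° Ω.
Step 4 — Source phasor: V = 30.3∠26.1° V = 27.21 + j13.33 V.
Step 5 — Ohm's law: I = V / Z_total = (27.21 + j13.33) / (53 - j3731) = -0.003468 + j0.007342 A.
Step 6 — Convert to polar: |I| = 0.00812 A, ∠I = 115.3°.

I = 0.00812∠115.3° A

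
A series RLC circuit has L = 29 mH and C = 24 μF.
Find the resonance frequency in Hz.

Step 1 — Resonance condition Im(Z)=0 gives ω₀ = 1/√(LC).
Step 2 — ω₀ = 1/√(0.029·2.4e-05) = 1199 rad/s.
Step 3 — f₀ = ω₀/(2π) = 190.8 Hz.

f₀ = 190.8 Hz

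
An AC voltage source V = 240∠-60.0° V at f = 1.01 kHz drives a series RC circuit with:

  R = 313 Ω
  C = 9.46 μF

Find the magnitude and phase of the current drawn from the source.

Step 1 — Angular frequency: ω = 2π·f = 2π·1010 = 6346 rad/s.
Step 2 — Component impedances:
  R: Z = R = 313 Ω
  C: Z = 1/(jωC) = -j/(ω·C) = 0 - j16.66 Ω
Step 3 — Series combination: Z_total = R + C = 313 - j16.66 Ω = 313.4∠-3.0° Ω.
Step 4 — Source phasor: V = 240∠-60.0° V = 120 - j207.8 V.
Step 5 — Ohm's law: I = V / Z_total = (120 - j207.8) / (313 - j16.66) = 0.4175 - j0.6418 A.
Step 6 — Convert to polar: |I| = 0.7657 A, ∠I = -57.0°.

I = 0.7657∠-57.0° A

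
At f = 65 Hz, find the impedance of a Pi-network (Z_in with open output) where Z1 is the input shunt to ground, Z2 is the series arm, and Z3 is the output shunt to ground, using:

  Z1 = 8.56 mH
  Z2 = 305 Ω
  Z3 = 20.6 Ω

Step 1 — Angular frequency: ω = 2π·f = 2π·65 = 408.4 rad/s.
Step 2 — Component impedances:
  Z1: Z = jωL = j·408.4·0.00856 = 0 + j3.496 Ω
  Z2: Z = R = 305 Ω
  Z3: Z = R = 20.6 Ω
Step 3 — With open output, the series arm Z2 and the output shunt Z3 appear in series to ground: Z2 + Z3 = 325.6 Ω.
Step 4 — Parallel with input shunt Z1: Z_in = Z1 || (Z2 + Z3) = 0.03753 + j3.496 Ω = 3.496∠89.4° Ω.

Z = 0.03753 + j3.496 Ω = 3.496∠89.4° Ω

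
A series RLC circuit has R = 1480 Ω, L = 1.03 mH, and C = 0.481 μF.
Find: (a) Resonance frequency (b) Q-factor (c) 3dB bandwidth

Step 1 — Resonance: ω₀ = 1/√(LC) = 1/√(0.00103·4.81e-07) = 4.493e+04 rad/s.
Step 2 — f₀ = ω₀/(2π) = 7150 Hz.
Step 3 — Series Q: Q = ω₀L/R = 4.493e+04·0.00103/1480 = 0.03127.
Step 4 — Bandwidth: Δω = ω₀/Q = 1.437e+06 rad/s; BW = Δω/(2π) = 2.287e+05 Hz.

(a) f₀ = 7150 Hz  (b) Q = 0.03127  (c) BW = 2.287e+05 Hz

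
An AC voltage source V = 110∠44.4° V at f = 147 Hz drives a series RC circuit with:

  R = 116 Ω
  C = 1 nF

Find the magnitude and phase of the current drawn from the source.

Step 1 — Angular frequency: ω = 2π·f = 2π·147 = 923.6 rad/s.
Step 2 — Component impedances:
  R: Z = R = 116 Ω
  C: Z = 1/(jωC) = -j/(ω·C) = 0 - j1.083e+06 Ω
Step 3 — Series combination: Z_total = R + C = 116 - j1.083e+06 Ω = 1.083e+06∠-90.0° Ω.
Step 4 — Source phasor: V = 110∠44.4° V = 78.59 + j76.96 V.
Step 5 — Ohm's law: I = V / Z_total = (78.59 + j76.96) / (116 - j1.083e+06) = -7.108e-05 + j7.26e-05 A.
Step 6 — Convert to polar: |I| = 0.0001016 A, ∠I = 134.4°.

I = 0.0001016∠134.4° A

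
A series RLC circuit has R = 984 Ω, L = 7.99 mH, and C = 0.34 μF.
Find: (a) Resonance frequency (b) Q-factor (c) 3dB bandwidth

Step 1 — Resonance condition Im(Z)=0 gives ω₀ = 1/√(LC).
Step 2 — ω₀ = 1/√(0.00799·3.4e-07) = 1.919e+04 rad/s.
Step 3 — f₀ = ω₀/(2π) = 3054 Hz.
Step 4 — Series Q: Q = ω₀L/R = 1.919e+04·0.00799/984 = 0.1558.
Step 5 — 3dB bandwidth: Δω = ω₀/Q = 1.232e+05 rad/s; BW = Δω/(2π) = 1.96e+04 Hz.

(a) f₀ = 3054 Hz  (b) Q = 0.1558  (c) BW = 1.96e+04 Hz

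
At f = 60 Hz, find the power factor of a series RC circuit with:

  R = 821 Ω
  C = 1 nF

Step 1 — Angular frequency: ω = 2π·f = 2π·60 = 377 rad/s.
Step 2 — Component impedances:
  R: Z = R = 821 Ω
  C: Z = 1/(jωC) = -j/(ω·C) = 0 - j2.653e+06 Ω
Step 3 — Series combination: Z_total = R + C = 821 - j2.653e+06 Ω = 2.653e+06∠-90.0° Ω.
Step 4 — Power factor: PF = cos(φ) = Re(Z)/|Z| = 821/2.653e+06 = 0.0003095.
Step 5 — Type: Im(Z) = -2.653e+06 ⇒ leading (phase φ = -90.0°).

PF = 0.0003095 (leading, φ = -90.0°)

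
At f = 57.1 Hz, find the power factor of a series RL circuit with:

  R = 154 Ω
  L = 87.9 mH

Step 1 — Angular frequency: ω = 2π·f = 2π·57.1 = 358.8 rad/s.
Step 2 — Component impedances:
  R: Z = R = 154 Ω
  L: Z = jωL = j·358.8·0.0879 = 0 + j31.54 Ω
Step 3 — Series combination: Z_total = R + L = 154 + j31.54 Ω = 157.2∠11.6° Ω.
Step 4 — Power factor: PF = cos(φ) = Re(Z)/|Z| = 154/157.196 = 0.9797.
Step 5 — Type: Im(Z) = 31.54 ⇒ lagging (phase φ = 11.6°).

PF = 0.9797 (lagging, φ = 11.6°)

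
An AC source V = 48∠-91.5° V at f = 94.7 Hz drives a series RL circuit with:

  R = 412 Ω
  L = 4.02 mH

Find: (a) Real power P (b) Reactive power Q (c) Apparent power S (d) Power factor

Step 1 — Angular frequency: ω = 2π·f = 2π·94.7 = 595 rad/s.
Step 2 — Component impedances:
  R: Z = R = 412 Ω
  L: Z = jωL = j·595·0.00402 = 0 + j2.392 Ω
Step 3 — Series combination: Z_total = R + L = 412 + j2.392 Ω = 412∠0.3° Ω.
Step 4 — Source phasor: V = 48∠-91.5° V = -1.256 - j47.98 V.
Step 5 — Current: I = V / Z = -0.003726 - j0.1164 A = 0.1165∠-91.8° A.
Step 6 — Complex power: S = V·I* = 5.592 + j0.03247 VA.
Step 7 — Real power: P = Re(S) = 5.592 W.
Step 8 — Reactive power: Q = Im(S) = 0.03247 VAR.
Step 9 — Apparent power: |S| = 5.592 VA.
Step 10 — Power factor: PF = P/|S| = 1 (lagging).

(a) P = 5.592 W  (b) Q = 0.03247 VAR  (c) S = 5.592 VA  (d) PF = 1 (lagging)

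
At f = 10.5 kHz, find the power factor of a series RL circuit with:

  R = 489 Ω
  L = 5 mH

Step 1 — Angular frequency: ω = 2π·f = 2π·1.05e+04 = 6.597e+04 rad/s.
Step 2 — Component impedances:
  R: Z = R = 489 Ω
  L: Z = jωL = j·6.597e+04·0.005 = 0 + j329.9 Ω
Step 3 — Series combination: Z_total = R + L = 489 + j329.9 Ω = 589.9∠34.0° Ω.
Step 4 — Power factor: PF = cos(φ) = Re(Z)/|Z| = 489/589.9 = 0.829.
Step 5 — Type: Im(Z) = 329.9 ⇒ lagging (phase φ = 34.0°).

PF = 0.829 (lagging, φ = 34.0°)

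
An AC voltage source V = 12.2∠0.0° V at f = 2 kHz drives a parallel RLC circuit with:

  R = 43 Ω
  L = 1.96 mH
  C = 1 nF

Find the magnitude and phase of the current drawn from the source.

Step 1 — Angular frequency: ω = 2π·f = 2π·2000 = 1.257e+04 rad/s.
Step 2 — Component impedances:
  R: Z = R = 43 Ω
  L: Z = jωL = j·1.257e+04·0.00196 = 0 + j24.63 Ω
  C: Z = 1/(jωC) = -j/(ω·C) = 0 - j7.958e+04 Ω
Step 3 — Parallel combination: 1/Z_total = 1/R + 1/L + 1/C; Z_total = 10.63 + j18.55 Ω = 21.38∠60.2° Ω.
Step 4 — Source phasor: V = 12.2∠0.0° V = 12.2 V.
Step 5 — Ohm's law: I = V / Z_total = (12.2) / (10.63 + j18.55) = 0.2837 - j0.4952 A.
Step 6 — Convert to polar: |I| = 0.5707 A, ∠I = -60.2°.

I = 0.5707∠-60.2° A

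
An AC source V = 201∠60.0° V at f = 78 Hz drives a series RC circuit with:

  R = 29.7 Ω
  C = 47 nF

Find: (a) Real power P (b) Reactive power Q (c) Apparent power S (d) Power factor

Step 1 — Angular frequency: ω = 2π·f = 2π·78 = 490.1 rad/s.
Step 2 — Component impedances:
  R: Z = R = 29.7 Ω
  C: Z = 1/(jωC) = -j/(ω·C) = 0 - j4.341e+04 Ω
Step 3 — Series combination: Z_total = R + C = 29.7 - j4.341e+04 Ω = 4.341e+04∠-90.0° Ω.
Step 4 — Source phasor: V = 201∠60.0° V = 100.5 + j174.1 V.
Step 5 — Current: I = V / Z = -0.004008 + j0.002318 A = 0.00463∠150.0° A.
Step 6 — Complex power: S = V·I* = 0.0006366 - j0.9306 VA.
Step 7 — Real power: P = Re(S) = 0.0006366 W.
Step 8 — Reactive power: Q = Im(S) = -0.9306 VAR.
Step 9 — Apparent power: |S| = 0.9306 VA.
Step 10 — Power factor: PF = P/|S| = 0.0006841 (leading).

(a) P = 0.0006366 W  (b) Q = -0.9306 VAR  (c) S = 0.9306 VA  (d) PF = 0.0006841 (leading)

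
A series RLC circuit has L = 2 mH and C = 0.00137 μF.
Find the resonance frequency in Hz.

Step 1 — Resonance condition Im(Z)=0 gives ω₀ = 1/√(LC).
Step 2 — ω₀ = 1/√(0.002·1.37e-09) = 6.041e+05 rad/s.
Step 3 — f₀ = ω₀/(2π) = 9.615e+04 Hz.

f₀ = 9.615e+04 Hz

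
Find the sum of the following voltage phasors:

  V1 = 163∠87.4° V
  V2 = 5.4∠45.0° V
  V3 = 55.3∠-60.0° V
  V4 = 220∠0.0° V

Step 1 — Convert each phasor to rectangular form:
  V1 = 163·(cos(87.4°) + j·sin(87.4°)) = 7.394 + j162.8 V
  V2 = 5.4·(cos(45.0°) + j·sin(45.0°)) = 3.818 + j3.818 V
  V3 = 55.3·(cos(-60.0°) + j·sin(-60.0°)) = 27.65 - j47.89 V
  V4 = 220·(cos(0.0°) + j·sin(0.0°)) = 220 V
Step 2 — Sum components: V_total = 258.9 + j118.8 V.
Step 3 — Convert to polar: |V_total| = 284.8 V, ∠V_total = 24.6°.

V_total = 284.8∠24.6° V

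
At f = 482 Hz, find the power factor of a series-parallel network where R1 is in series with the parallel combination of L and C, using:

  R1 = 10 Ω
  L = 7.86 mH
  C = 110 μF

Step 1 — Angular frequency: ω = 2π·f = 2π·482 = 3028 rad/s.
Step 2 — Component impedances:
  R1: Z = R = 10 Ω
  L: Z = jωL = j·3028·0.00786 = 0 + j23.8 Ω
  C: Z = 1/(jωC) = -j/(ω·C) = 0 - j3.002 Ω
Step 3 — Parallel branch: L || C = 1/(1/L + 1/C) = 0 - j3.435 Ω.
Step 4 — Series with R1: Z_total = R1 + (L || C) = 10 - j3.435 Ω = 10.57∠-19.0° Ω.
Step 5 — Power factor: PF = cos(φ) = Re(Z)/|Z| = 10/10.5735 = 0.9458.
Step 6 — Type: Im(Z) = -3.435 ⇒ leading (phase φ = -19.0°).

PF = 0.9458 (leading, φ = -19.0°)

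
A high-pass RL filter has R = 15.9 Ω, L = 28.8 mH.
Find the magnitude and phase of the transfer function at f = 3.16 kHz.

Step 1 — Angular frequency: ω = 2π·3160 = 1.985e+04 rad/s.
Step 2 — Transfer function: H(jω) = jωL/(R + jωL).
Step 3 — Numerator jωL = j·571.8; denominator R + jωL = 15.9 + j571.8.
Step 4 — H = 0.9992 + j0.02778.
Step 5 — Magnitude: |H| = 0.9996 (-0.0 dB); phase: φ = 1.6°.

|H| = 0.9996 (-0.0 dB), φ = 1.6°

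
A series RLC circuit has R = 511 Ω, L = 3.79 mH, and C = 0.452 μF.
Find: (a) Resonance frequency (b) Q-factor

Step 1 — Resonance condition Im(Z)=0 gives ω₀ = 1/√(LC).
Step 2 — ω₀ = 1/√(0.00379·4.52e-07) = 2.416e+04 rad/s.
Step 3 — f₀ = ω₀/(2π) = 3845 Hz.
Step 4 — Series Q: Q = ω₀L/R = 2.416e+04·0.00379/511 = 0.1792.

(a) f₀ = 3845 Hz  (b) Q = 0.1792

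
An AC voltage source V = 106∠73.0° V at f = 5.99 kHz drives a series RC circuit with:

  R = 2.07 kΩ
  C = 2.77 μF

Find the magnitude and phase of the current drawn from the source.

Step 1 — Angular frequency: ω = 2π·f = 2π·5990 = 3.764e+04 rad/s.
Step 2 — Component impedances:
  R: Z = R = 2070 Ω
  C: Z = 1/(jωC) = -j/(ω·C) = 0 - j9.592 Ω
Step 3 — Series combination: Z_total = R + C = 2070 - j9.592 Ω = 2070∠-0.3° Ω.
Step 4 — Source phasor: V = 106∠73.0° V = 30.99 + j101.4 V.
Step 5 — Ohm's law: I = V / Z_total = (30.99 + j101.4) / (2070 - j9.592) = 0.01474 + j0.04904 A.
Step 6 — Convert to polar: |I| = 0.05121 A, ∠I = 73.3°.

I = 0.05121∠73.3° A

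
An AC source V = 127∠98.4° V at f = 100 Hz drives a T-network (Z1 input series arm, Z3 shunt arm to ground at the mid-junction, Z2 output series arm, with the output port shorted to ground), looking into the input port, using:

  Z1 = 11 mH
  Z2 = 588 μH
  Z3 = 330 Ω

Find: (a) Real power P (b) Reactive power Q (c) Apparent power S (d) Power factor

Step 1 — Angular frequency: ω = 2π·f = 2π·100 = 628.3 rad/s.
Step 2 — Component impedances:
  Z1: Z = jωL = j·628.3·0.011 = 0 + j6.912 Ω
  Z2: Z = jωL = j·628.3·0.000588 = 0 + j0.3695 Ω
  Z3: Z = R = 330 Ω
Step 3 — With the output port shorted to ground, the output series arm Z2 runs from the junction to ground; the shunt arm Z3 also runs from the junction to ground. They appear in parallel: Z3 || Z2 = 0.0004136 + j0.3695 Ω.
Step 4 — Series with input arm Z1: Z_in = Z1 + (Z3 || Z2) = 0.0004136 + j7.281 Ω = 7.281∠90.0° Ω.
Step 5 — Source phasor: V = 127∠98.4° V = -18.55 + j125.6 V.
Step 6 — Current: I = V / Z = 17.26 + j2.549 A = 17.44∠8.4° A.
Step 7 — Complex power: S = V·I* = 0.1258 + j2215 VA.
Step 8 — Real power: P = Re(S) = 0.1258 W.
Step 9 — Reactive power: Q = Im(S) = 2215 VAR.
Step 10 — Apparent power: |S| = 2215 VA.
Step 11 — Power factor: PF = P/|S| = 5.681e-05 (lagging).

(a) P = 0.1258 W  (b) Q = 2215 VAR  (c) S = 2215 VA  (d) PF = 5.681e-05 (lagging)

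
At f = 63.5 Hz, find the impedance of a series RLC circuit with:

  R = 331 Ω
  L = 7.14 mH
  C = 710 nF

Step 1 — Angular frequency: ω = 2π·f = 2π·63.5 = 399 rad/s.
Step 2 — Component impedances:
  R: Z = R = 331 Ω
  L: Z = jωL = j·399·0.00714 = 0 + j2.849 Ω
  C: Z = 1/(jωC) = -j/(ω·C) = 0 - j3530 Ω
Step 3 — Series combination: Z_total = R + L + C = 331 - j3527 Ω = 3543∠-84.6° Ω.

Z = 331 - j3527 Ω = 3543∠-84.6° Ω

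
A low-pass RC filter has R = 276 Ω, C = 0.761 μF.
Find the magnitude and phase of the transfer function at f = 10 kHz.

Step 1 — Angular frequency: ω = 2π·1e+04 = 6.283e+04 rad/s.
Step 2 — Transfer function: H(jω) = 1/(1 + jωRC).
Step 3 — Denominator: 1 + jωRC = 1 + j·6.283e+04·276·7.61e-07 = 1 + j13.2.
Step 4 — H = 0.005709 - j0.07534.
Step 5 — Magnitude: |H| = 0.07556 (-22.4 dB); phase: φ = -85.7°.

|H| = 0.07556 (-22.4 dB), φ = -85.7°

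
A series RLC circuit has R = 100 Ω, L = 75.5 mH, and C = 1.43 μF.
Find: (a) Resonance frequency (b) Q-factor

Step 1 — Resonance condition Im(Z)=0 gives ω₀ = 1/√(LC).
Step 2 — ω₀ = 1/√(0.0755·1.43e-06) = 3043 rad/s.
Step 3 — f₀ = ω₀/(2π) = 484.4 Hz.
Step 4 — Series Q: Q = ω₀L/R = 3043·0.0755/100 = 2.298.

(a) f₀ = 484.4 Hz  (b) Q = 2.298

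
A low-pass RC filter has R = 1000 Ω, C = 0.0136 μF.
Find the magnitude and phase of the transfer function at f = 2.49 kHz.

Step 1 — Angular frequency: ω = 2π·2490 = 1.565e+04 rad/s.
Step 2 — Transfer function: H(jω) = 1/(1 + jωRC).
Step 3 — Denominator: 1 + jωRC = 1 + j·1.565e+04·1000·1.36e-08 = 1 + j0.2128.
Step 4 — H = 0.9567 - j0.2036.
Step 5 — Magnitude: |H| = 0.9781 (-0.2 dB); phase: φ = -12.0°.

|H| = 0.9781 (-0.2 dB), φ = -12.0°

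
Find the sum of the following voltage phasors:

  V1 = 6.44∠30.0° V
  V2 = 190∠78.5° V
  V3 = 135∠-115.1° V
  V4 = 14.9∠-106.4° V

Step 1 — Convert each phasor to rectangular form:
  V1 = 6.44·(cos(30.0°) + j·sin(30.0°)) = 5.577 + j3.22 V
  V2 = 190·(cos(78.5°) + j·sin(78.5°)) = 37.88 + j186.2 V
  V3 = 135·(cos(-115.1°) + j·sin(-115.1°)) = -57.27 - j122.3 V
  V4 = 14.9·(cos(-106.4°) + j·sin(-106.4°)) = -4.207 - j14.29 V
Step 2 — Sum components: V_total = -18.02 + j52.86 V.
Step 3 — Convert to polar: |V_total| = 55.85 V, ∠V_total = 108.8°.

V_total = 55.85∠108.8° V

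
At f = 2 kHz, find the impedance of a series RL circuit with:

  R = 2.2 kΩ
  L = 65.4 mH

Step 1 — Angular frequency: ω = 2π·f = 2π·2000 = 1.257e+04 rad/s.
Step 2 — Component impedances:
  R: Z = R = 2200 Ω
  L: Z = jωL = j·1.257e+04·0.0654 = 0 + j821.8 Ω
Step 3 — Series combination: Z_total = R + L = 2200 + j821.8 Ω = 2348∠20.5° Ω.

Z = 2200 + j821.8 Ω = 2348∠20.5° Ω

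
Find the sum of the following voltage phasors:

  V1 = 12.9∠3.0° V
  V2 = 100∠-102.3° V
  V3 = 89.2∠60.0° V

Step 1 — Convert each phasor to rectangular form:
  V1 = 12.9·(cos(3.0°) + j·sin(3.0°)) = 12.88 + j0.6751 V
  V2 = 100·(cos(-102.3°) + j·sin(-102.3°)) = -21.3 - j97.7 V
  V3 = 89.2·(cos(60.0°) + j·sin(60.0°)) = 44.6 + j77.25 V
Step 2 — Sum components: V_total = 36.18 - j19.78 V.
Step 3 — Convert to polar: |V_total| = 41.23 V, ∠V_total = -28.7°.

V_total = 41.23∠-28.7° V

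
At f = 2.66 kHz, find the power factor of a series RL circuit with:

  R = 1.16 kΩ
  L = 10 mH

Step 1 — Angular frequency: ω = 2π·f = 2π·2660 = 1.671e+04 rad/s.
Step 2 — Component impedances:
  R: Z = R = 1160 Ω
  L: Z = jωL = j·1.671e+04·0.01 = 0 + j167.1 Ω
Step 3 — Series combination: Z_total = R + L = 1160 + j167.1 Ω = 1172∠8.2° Ω.
Step 4 — Power factor: PF = cos(φ) = Re(Z)/|Z| = 1160/1172 = 0.9898.
Step 5 — Type: Im(Z) = 167.1 ⇒ lagging (phase φ = 8.2°).

PF = 0.9898 (lagging, φ = 8.2°)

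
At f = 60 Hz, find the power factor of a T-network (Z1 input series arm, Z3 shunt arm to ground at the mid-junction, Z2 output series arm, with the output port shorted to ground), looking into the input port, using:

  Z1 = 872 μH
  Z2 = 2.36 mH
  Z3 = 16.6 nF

Step 1 — Angular frequency: ω = 2π·f = 2π·60 = 377 rad/s.
Step 2 — Component impedances:
  Z1: Z = jωL = j·377·0.000872 = 0 + j0.3287 Ω
  Z2: Z = jωL = j·377·0.00236 = 0 + j0.8897 Ω
  Z3: Z = 1/(jωC) = -j/(ω·C) = 0 - j1.598e+05 Ω
Step 3 — With the output port shorted to ground, the output series arm Z2 runs from the junction to ground; the shunt arm Z3 also runs from the junction to ground. They appear in parallel: Z3 || Z2 = 0 + j0.8897 Ω.
Step 4 — Series with input arm Z1: Z_in = Z1 + (Z3 || Z2) = 0 + j1.218 Ω = 1.218∠90.0° Ω.
Step 5 — Power factor: PF = cos(φ) = Re(Z)/|Z| = 0/1.218 = 0.
Step 6 — Type: Im(Z) = 1.218 ⇒ lagging (phase φ = 90.0°).

PF = 0 (lagging, φ = 90.0°)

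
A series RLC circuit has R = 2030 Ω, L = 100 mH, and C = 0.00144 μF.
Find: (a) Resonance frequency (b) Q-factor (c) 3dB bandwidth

Step 1 — Resonance: ω₀ = 1/√(LC) = 1/√(0.1·1.44e-09) = 8.333e+04 rad/s.
Step 2 — f₀ = ω₀/(2π) = 1.326e+04 Hz.
Step 3 — Series Q: Q = ω₀L/R = 8.333e+04·0.1/2030 = 4.105.
Step 4 — Bandwidth: Δω = ω₀/Q = 2.03e+04 rad/s; BW = Δω/(2π) = 3231 Hz.

(a) f₀ = 1.326e+04 Hz  (b) Q = 4.105  (c) BW = 3231 Hz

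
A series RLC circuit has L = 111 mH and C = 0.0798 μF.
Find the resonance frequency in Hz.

Step 1 — Resonance condition Im(Z)=0 gives ω₀ = 1/√(LC).
Step 2 — ω₀ = 1/√(0.111·7.98e-08) = 1.063e+04 rad/s.
Step 3 — f₀ = ω₀/(2π) = 1691 Hz.

f₀ = 1691 Hz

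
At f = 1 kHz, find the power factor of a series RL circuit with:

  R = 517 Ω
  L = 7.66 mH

Step 1 — Angular frequency: ω = 2π·f = 2π·1000 = 6283 rad/s.
Step 2 — Component impedances:
  R: Z = R = 517 Ω
  L: Z = jωL = j·6283·0.00766 = 0 + j48.13 Ω
Step 3 — Series combination: Z_total = R + L = 517 + j48.13 Ω = 519.2∠5.3° Ω.
Step 4 — Power factor: PF = cos(φ) = Re(Z)/|Z| = 517/519.24 = 0.9957.
Step 5 — Type: Im(Z) = 48.13 ⇒ lagging (phase φ = 5.3°).

PF = 0.9957 (lagging, φ = 5.3°)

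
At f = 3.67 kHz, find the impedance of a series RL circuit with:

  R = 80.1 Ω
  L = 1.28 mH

Step 1 — Angular frequency: ω = 2π·f = 2π·3670 = 2.306e+04 rad/s.
Step 2 — Component impedances:
  R: Z = R = 80.1 Ω
  L: Z = jωL = j·2.306e+04·0.00128 = 0 + j29.52 Ω
Step 3 — Series combination: Z_total = R + L = 80.1 + j29.52 Ω = 85.37∠20.2° Ω.

Z = 80.1 + j29.52 Ω = 85.37∠20.2° Ω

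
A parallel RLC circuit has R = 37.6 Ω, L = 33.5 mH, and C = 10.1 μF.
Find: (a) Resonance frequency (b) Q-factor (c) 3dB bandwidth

Step 1 — Resonance: ω₀ = 1/√(LC) = 1/√(0.0335·1.01e-05) = 1719 rad/s.
Step 2 — f₀ = ω₀/(2π) = 273.6 Hz.
Step 3 — Parallel Q: Q = R/(ω₀L) = 37.6/(1719·0.0335) = 0.6529.
Step 4 — Bandwidth: Δω = ω₀/Q = 2633 rad/s; BW = Δω/(2π) = 419.1 Hz.

(a) f₀ = 273.6 Hz  (b) Q = 0.6529  (c) BW = 419.1 Hz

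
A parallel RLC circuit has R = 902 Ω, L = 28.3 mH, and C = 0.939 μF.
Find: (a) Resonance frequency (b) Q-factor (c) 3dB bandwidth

Step 1 — Resonance: ω₀ = 1/√(LC) = 1/√(0.0283·9.39e-07) = 6134 rad/s.
Step 2 — f₀ = ω₀/(2π) = 976.3 Hz.
Step 3 — Parallel Q: Q = R/(ω₀L) = 902/(6134·0.0283) = 5.196.
Step 4 — Bandwidth: Δω = ω₀/Q = 1181 rad/s; BW = Δω/(2π) = 187.9 Hz.

(a) f₀ = 976.3 Hz  (b) Q = 5.196  (c) BW = 187.9 Hz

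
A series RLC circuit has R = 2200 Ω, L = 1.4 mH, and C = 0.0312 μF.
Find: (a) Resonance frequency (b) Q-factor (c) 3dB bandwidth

Step 1 — Resonance condition Im(Z)=0 gives ω₀ = 1/√(LC).
Step 2 — ω₀ = 1/√(0.0014·3.12e-08) = 1.513e+05 rad/s.
Step 3 — f₀ = ω₀/(2π) = 2.408e+04 Hz.
Step 4 — Series Q: Q = ω₀L/R = 1.513e+05·0.0014/2200 = 0.09629.
Step 5 — 3dB bandwidth: Δω = ω₀/Q = 1.571e+06 rad/s; BW = Δω/(2π) = 2.501e+05 Hz.

(a) f₀ = 2.408e+04 Hz  (b) Q = 0.09629  (c) BW = 2.501e+05 Hz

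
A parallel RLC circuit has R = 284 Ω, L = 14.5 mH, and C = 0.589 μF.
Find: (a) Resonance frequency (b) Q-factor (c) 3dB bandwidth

Step 1 — Resonance: ω₀ = 1/√(LC) = 1/√(0.0145·5.89e-07) = 1.082e+04 rad/s.
Step 2 — f₀ = ω₀/(2π) = 1722 Hz.
Step 3 — Parallel Q: Q = R/(ω₀L) = 284/(1.082e+04·0.0145) = 1.81.
Step 4 — Bandwidth: Δω = ω₀/Q = 5978 rad/s; BW = Δω/(2π) = 951.5 Hz.

(a) f₀ = 1722 Hz  (b) Q = 1.81  (c) BW = 951.5 Hz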